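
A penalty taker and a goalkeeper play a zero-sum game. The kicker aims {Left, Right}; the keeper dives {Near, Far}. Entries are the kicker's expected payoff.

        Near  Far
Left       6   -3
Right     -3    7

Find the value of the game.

33/19

Row minima: Left → -3, Right → -3; maximin = -3.
Column maxima: Near → 6, Far → 7; minimax = 6.
-3 ≠ 6, so there is no saddle point; optimal play is mixed.
Let the kicker play Left with probability p. Expected payoff against Near: 6p + (-3)(1−p) = 9p − 3; against Far: (-3)p + 7(1−p) = −10p + 7.
Setting these equal: 9p − 3 = −10p + 7 ⇒ 19p = 10 ⇒ p = 10/19, and the value is (9)·(10/19) − 3 = 33/19.
For the keeper: with q = P(Near), equating Left's and Right's payoffs gives 9q − 3 = −10q + 7 ⇒ q = 10/19.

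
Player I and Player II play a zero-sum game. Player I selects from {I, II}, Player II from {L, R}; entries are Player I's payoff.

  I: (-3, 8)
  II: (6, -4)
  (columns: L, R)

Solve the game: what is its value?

12/7

Row minima: I → -3, II → -4; maximin = -3.
Column maxima: L → 6, R → 8; minimax = 6.
-3 ≠ 6, so there is no saddle point; optimal play is mixed.
Let Player I play I with probability p. Expected payoff against L: (-3)p + 6(1−p) = −9p + 6; against R: 8p + (-4)(1−p) = 12p − 4.
Setting these equal: −9p + 6 = 12p − 4 ⇒ −21p = -10 ⇒ p = 10/21, and the value is (-9)·(10/21) + 6 = 12/7.
For Player II: with q = P(L), equating I's and II's payoffs gives −11q + 8 = 10q − 4 ⇒ q = 4/7.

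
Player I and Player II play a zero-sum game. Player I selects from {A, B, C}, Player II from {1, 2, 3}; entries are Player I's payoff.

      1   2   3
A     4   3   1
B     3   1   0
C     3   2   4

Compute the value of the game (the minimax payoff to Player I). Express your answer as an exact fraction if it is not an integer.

5/2

Row minima: A → 1, B → 0, C → 2; maximin = 2.
Column maxima: 1 → 4, 2 → 3, 3 → 4; minimax = 3.
2 ≠ 3, so there is no saddle point; optimal play is mixed.
B is strictly dominated by A, so Player I never plays it.
1 is strictly dominated by 2 (it gives Player I strictly more in every row), so Player II never plays it.
On the remaining 2×2 (A, C vs 2, 3):
Let Player I play A with probability p. Expected payoff against 2: 3p + 2(1−p) = p + 2; against 3: 1p + 4(1−p) = −3p + 4.
Setting these equal: p + 2 = −3p + 4 ⇒ 4p = 2 ⇒ p = 1/2, and the value is (1)·(1/2) + 2 = 5/2.
For Player II: with q = P(2), equating A's and C's payoffs gives 2q + 1 = −2q + 4 ⇒ q = 3/4.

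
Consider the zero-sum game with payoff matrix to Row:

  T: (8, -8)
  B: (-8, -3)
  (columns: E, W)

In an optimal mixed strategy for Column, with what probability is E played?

5/21

Row minima: T → -8, B → -8; maximin = -8.
Column maxima: E → 8, W → -3; minimax = -3.
-8 ≠ -3, so there is no saddle point; optimal play is mixed.
Let Row play T with probability p. Expected payoff against E: 8p + (-8)(1−p) = 16p − 8; against W: (-8)p + (-3)(1−p) = −5p − 3.
Setting these equal: 16p − 8 = −5p − 3 ⇒ 21p = 5 ⇒ p = 5/21, and the value is (16)·(5/21) − 8 = -88/21.
For Column: with q = P(E), equating T's and B's payoffs gives 16q − 8 = −5q − 3 ⇒ q = 5/21.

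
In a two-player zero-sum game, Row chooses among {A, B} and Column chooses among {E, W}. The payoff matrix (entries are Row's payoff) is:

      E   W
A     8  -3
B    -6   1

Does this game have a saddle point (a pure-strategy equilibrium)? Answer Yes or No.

No

Row minima: A → -3, B → -6; maximin = -3.
Column maxima: E → 8, W → 1; minimax = 1.
-3 ≠ 1, so no pure-strategy equilibrium exists.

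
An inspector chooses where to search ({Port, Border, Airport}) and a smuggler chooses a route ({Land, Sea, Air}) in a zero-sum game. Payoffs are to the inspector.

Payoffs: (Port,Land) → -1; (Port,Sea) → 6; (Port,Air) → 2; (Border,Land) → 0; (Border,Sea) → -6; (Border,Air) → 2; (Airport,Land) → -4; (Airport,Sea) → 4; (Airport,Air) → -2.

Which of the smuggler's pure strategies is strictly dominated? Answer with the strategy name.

Air

Land holds the inspector's payoff strictly below Air in every row: -1 < 2, 0 < 2, -4 < -2.
So Air is strictly dominated for the smuggler.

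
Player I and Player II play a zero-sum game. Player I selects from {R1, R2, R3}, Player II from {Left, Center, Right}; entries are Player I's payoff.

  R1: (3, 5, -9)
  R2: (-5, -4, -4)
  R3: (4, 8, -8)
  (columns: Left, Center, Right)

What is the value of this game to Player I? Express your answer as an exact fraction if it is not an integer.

Row minima: R1 → -9, R2 → -5, R3 → -8; maximin = -5.
Column maxima: Left → 4, Center → 8, Right → -4; minimax = -4.
-5 ≠ -4, so there is no saddle point; optimal play is mixed.
R1 is strictly dominated by R3, so Player I never plays it.
Center is strictly dominated by Left (it gives Player I strictly more in every row), so Player II never plays it.
On the remaining 2×2 (R2, R3 vs Left, Right):
Let Player I play R2 with probability p. Expected payoff against Left: (-5)p + 4(1−p) = −9p + 4; against Right: (-4)p + (-8)(1−p) = 4p − 8.
Setting these equal: −9p + 4 = 4p − 8 ⇒ −13p = -12 ⇒ p = 12/13, and the value is (-9)·(12/13) + 4 = -56/13.
For Player II: with q = P(Left), equating R2's and R3's payoffs gives −q − 4 = 12q − 8 ⇒ q = 4/13.

-56/13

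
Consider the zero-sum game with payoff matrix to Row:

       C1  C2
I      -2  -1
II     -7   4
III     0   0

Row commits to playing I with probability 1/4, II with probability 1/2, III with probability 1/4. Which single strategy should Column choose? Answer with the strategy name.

If Column plays C1, Row's expected payoff is (1/4)·(-2) + (1/2)·(-7) + (1/4)·0 = -4.
If Column plays C2, Row's expected payoff is (1/4)·(-1) + (1/2)·4 + (1/4)·0 = 7/4.
Column minimizes Row's payoff; the smallest is -4, so the best response is C1.

C1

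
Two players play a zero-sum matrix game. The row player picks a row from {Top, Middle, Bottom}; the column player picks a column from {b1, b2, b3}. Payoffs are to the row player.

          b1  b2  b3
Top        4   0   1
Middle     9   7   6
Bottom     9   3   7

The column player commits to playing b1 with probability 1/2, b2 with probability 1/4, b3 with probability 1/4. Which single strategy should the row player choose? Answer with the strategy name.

Expected payoff of Top: (1/2)·4 + (1/4)·0 + (1/4)·1 = 9/4.
Expected payoff of Middle: (1/2)·9 + (1/4)·7 + (1/4)·6 = 31/4.
Expected payoff of Bottom: (1/2)·9 + (1/4)·3 + (1/4)·7 = 7.
The largest is 31/4, so the row player's best response is Middle.

Middle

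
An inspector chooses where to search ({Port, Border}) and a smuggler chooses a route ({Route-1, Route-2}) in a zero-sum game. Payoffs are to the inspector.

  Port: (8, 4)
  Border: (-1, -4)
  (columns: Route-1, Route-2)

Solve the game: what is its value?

4

Row minima: Port → 4, Border → -4; maximin = 4.
Column maxima: Route-1 → 8, Route-2 → 4; minimax = 4.
Since maximin = minimax = 4, there is a saddle point and the value is 4.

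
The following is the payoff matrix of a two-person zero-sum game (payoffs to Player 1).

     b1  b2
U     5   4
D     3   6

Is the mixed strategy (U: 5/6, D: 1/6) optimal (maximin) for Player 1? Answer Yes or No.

No

Against b1 this mix gives (5/6)·5 + (1/6)·3 = 14/3.
Against b2 this mix gives (5/6)·4 + (1/6)·6 = 13/3.
Player 2 will play b2, holding Player 1 to 13/3. Shifting weight toward the row that does better against b2 would raise this floor (the equalizing mix achieves 9/2 against both b2 and b1), so the proposed strategy is not optimal.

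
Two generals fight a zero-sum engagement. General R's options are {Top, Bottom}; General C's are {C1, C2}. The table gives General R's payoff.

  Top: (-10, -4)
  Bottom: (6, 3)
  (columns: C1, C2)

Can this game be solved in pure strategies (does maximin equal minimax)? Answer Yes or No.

Yes

Row minima: Top → -10, Bottom → 3; maximin = 3.
Column maxima: C1 → 6, C2 → 3; minimax = 3.
maximin = minimax = 3, so a saddle point exists.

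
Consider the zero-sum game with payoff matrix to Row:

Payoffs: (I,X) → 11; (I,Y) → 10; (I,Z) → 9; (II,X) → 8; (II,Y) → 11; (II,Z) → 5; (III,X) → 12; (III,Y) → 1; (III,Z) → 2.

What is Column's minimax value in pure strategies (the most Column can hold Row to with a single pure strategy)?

Column maxima: X → 12, Y → 11, Z → 9.
The smallest of these is 9.

9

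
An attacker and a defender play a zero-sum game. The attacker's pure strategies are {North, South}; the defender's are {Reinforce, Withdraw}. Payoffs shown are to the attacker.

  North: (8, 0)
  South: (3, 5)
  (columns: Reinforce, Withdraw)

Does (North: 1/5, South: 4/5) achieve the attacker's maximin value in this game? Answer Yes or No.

Against Reinforce this mix gives (1/5)·8 + (4/5)·3 = 4.
Against Withdraw this mix gives (1/5)·0 + (4/5)·5 = 4.
All of the defender's active replies (Reinforce, Withdraw) yield 4, and no column does worse for the attacker. The mix makes the defender indifferent and guarantees 4, so it is optimal.

Yes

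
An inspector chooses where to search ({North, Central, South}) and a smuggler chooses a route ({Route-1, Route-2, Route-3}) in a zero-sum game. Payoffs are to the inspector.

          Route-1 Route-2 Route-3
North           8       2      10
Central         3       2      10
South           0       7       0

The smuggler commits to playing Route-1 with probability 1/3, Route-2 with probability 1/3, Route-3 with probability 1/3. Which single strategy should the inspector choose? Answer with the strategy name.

Expected payoff of North: (1/3)·8 + (1/3)·2 + (1/3)·10 = 20/3.
Expected payoff of Central: (1/3)·3 + (1/3)·2 + (1/3)·10 = 5.
Expected payoff of South: (1/3)·0 + (1/3)·7 + (1/3)·0 = 7/3.
The largest is 20/3, so the inspector's best response is North.

North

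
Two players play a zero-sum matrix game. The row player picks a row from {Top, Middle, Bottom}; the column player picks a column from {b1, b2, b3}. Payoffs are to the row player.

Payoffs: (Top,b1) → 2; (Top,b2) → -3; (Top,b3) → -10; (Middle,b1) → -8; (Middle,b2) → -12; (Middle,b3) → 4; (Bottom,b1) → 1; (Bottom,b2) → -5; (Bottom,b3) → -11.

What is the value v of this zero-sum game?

Row minima: Top → -10, Middle → -12, Bottom → -11; maximin = -10.
Column maxima: b1 → 2, b2 → -3, b3 → 4; minimax = -3.
-10 ≠ -3, so there is no saddle point; optimal play is mixed.
Bottom is strictly dominated by Top, so the row player never plays it.
b1 is strictly dominated by b2 (it gives the row player strictly more in every row), so the column player never plays it.
On the remaining 2×2 (Top, Middle vs b2, b3):
Let the row player play Top with probability p. Expected payoff against b2: (-3)p + (-12)(1−p) = 9p − 12; against b3: (-10)p + 4(1−p) = −14p + 4.
Setting these equal: 9p − 12 = −14p + 4 ⇒ 23p = 16 ⇒ p = 16/23, and the value is (9)·(16/23) − 12 = -132/23.
For the column player: with q = P(b2), equating Top's and Middle's payoffs gives 7q − 10 = −16q + 4 ⇒ q = 14/23.

-132/23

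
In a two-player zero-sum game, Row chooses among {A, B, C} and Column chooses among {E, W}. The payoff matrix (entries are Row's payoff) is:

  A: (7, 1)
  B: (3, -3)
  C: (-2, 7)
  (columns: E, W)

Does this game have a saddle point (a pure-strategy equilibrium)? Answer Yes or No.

Row minima: A → 1, B → -3, C → -2; maximin = 1.
Column maxima: E → 7, W → 7; minimax = 7.
1 ≠ 7, so no pure-strategy equilibrium exists.

No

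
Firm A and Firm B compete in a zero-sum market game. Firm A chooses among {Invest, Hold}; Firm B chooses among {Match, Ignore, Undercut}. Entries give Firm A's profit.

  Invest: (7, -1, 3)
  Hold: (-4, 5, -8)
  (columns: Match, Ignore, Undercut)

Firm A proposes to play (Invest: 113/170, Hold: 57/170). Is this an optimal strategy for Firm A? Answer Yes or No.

No

Against Match this mix gives (113/170)·7 + (57/170)·(-4) = 563/170.
Against Ignore this mix gives (113/170)·(-1) + (57/170)·5 = 86/85.
Against Undercut this mix gives (113/170)·3 + (57/170)·(-8) = -117/170.
Firm B will play Undercut, holding Firm A to -117/170. Shifting weight toward the row that does better against Undercut would raise this floor (the equalizing mix achieves 7/17 against both Undercut and Ignore), so the proposed strategy is not optimal.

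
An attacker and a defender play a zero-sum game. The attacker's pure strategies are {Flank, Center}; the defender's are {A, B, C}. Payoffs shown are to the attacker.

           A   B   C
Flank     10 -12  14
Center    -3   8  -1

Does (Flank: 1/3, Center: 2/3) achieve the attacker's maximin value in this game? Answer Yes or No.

Against A this mix gives (1/3)·10 + (2/3)·(-3) = 4/3.
Against B this mix gives (1/3)·(-12) + (2/3)·8 = 4/3.
Against C this mix gives (1/3)·14 + (2/3)·(-1) = 4.
All of the defender's active replies (A, B) yield 4/3, and no column does worse for the attacker. The mix makes the defender indifferent and guarantees 4/3, so it is optimal.

Yes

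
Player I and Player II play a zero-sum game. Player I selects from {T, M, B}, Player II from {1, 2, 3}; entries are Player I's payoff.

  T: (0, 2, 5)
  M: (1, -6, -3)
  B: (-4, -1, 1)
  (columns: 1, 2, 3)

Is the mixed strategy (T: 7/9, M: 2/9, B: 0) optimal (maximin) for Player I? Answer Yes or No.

Yes

Against 1 this mix gives (7/9)·0 + (2/9)·1 = 2/9.
Against 2 this mix gives (7/9)·2 + (2/9)·(-6) = 2/9.
Against 3 this mix gives (7/9)·5 + (2/9)·(-3) = 29/9.
All of Player II's active replies (1, 2) yield 2/9, and no column does worse for Player I. The mix makes Player II indifferent and guarantees 2/9, so it is optimal.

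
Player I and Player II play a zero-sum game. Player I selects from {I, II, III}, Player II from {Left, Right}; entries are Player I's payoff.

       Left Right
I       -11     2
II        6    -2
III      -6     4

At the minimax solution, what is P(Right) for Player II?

Row minima: I → -11, II → -2, III → -6; maximin = -2.
Column maxima: Left → 6, Right → 4; minimax = 4.
-2 ≠ 4, so there is no saddle point; optimal play is mixed.
I is strictly dominated by III, so Player I never plays it.
On the remaining 2×2 (II, III vs Left, Right):
Let Player I play II with probability p. Expected payoff against Left: 6p + (-6)(1−p) = 12p − 6; against Right: (-2)p + 4(1−p) = −6p + 4.
Setting these equal: 12p − 6 = −6p + 4 ⇒ 18p = 10 ⇒ p = 5/9, and the value is (12)·(5/9) − 6 = 2/3.
For Player II: with q = P(Left), equating II's and III's payoffs gives 8q − 2 = −10q + 4 ⇒ q = 1/3.

2/3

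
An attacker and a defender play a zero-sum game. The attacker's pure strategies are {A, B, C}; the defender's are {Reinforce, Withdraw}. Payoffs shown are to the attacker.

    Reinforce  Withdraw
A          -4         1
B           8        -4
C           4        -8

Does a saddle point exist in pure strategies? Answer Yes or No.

Row minima: A → -4, B → -4, C → -8; maximin = -4.
Column maxima: Reinforce → 8, Withdraw → 1; minimax = 1.
-4 ≠ 1, so no pure-strategy equilibrium exists.

No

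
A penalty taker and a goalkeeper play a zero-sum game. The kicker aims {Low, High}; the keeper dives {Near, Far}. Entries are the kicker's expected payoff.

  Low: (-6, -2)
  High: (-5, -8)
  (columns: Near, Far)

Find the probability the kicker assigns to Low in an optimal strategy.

Row minima: Low → -6, High → -8; maximin = -6.
Column maxima: Near → -5, Far → -2; minimax = -5.
-6 ≠ -5, so there is no saddle point; optimal play is mixed.
Let the kicker play Low with probability p. Expected payoff against Near: (-6)p + (-5)(1−p) = −p − 5; against Far: (-2)p + (-8)(1−p) = 6p − 8.
Setting these equal: −p − 5 = 6p − 8 ⇒ −7p = -3 ⇒ p = 3/7, and the value is (-1)·(3/7) − 5 = -38/7.
For the keeper: with q = P(Near), equating Low's and High's payoffs gives −4q − 2 = 3q − 8 ⇒ q = 6/7.

3/7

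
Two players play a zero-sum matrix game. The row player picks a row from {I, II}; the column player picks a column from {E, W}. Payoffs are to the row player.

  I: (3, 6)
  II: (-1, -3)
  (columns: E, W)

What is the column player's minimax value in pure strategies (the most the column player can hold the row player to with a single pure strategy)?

3

Column maxima: E → 3, W → 6.
The smallest of these is 3.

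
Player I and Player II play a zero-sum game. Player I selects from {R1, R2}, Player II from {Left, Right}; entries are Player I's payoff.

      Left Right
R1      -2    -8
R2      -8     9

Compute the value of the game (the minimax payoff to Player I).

-82/23

Row minima: R1 → -8, R2 → -8; maximin = -8.
Column maxima: Left → -2, Right → 9; minimax = -2.
-8 ≠ -2, so there is no saddle point; optimal play is mixed.
Let Player I play R1 with probability p. Expected payoff against Left: (-2)p + (-8)(1−p) = 6p − 8; against Right: (-8)p + 9(1−p) = −17p + 9.
Setting these equal: 6p − 8 = −17p + 9 ⇒ 23p = 17 ⇒ p = 17/23, and the value is (6)·(17/23) − 8 = -82/23.
For Player II: with q = P(Left), equating R1's and R2's payoffs gives 6q − 8 = −17q + 9 ⇒ q = 17/23.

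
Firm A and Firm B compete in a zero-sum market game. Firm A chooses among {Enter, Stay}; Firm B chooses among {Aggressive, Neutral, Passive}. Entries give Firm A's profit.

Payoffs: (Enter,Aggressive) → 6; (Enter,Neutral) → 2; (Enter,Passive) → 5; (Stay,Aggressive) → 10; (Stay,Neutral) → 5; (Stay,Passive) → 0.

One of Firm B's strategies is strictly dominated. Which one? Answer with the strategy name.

Aggressive

Neutral holds Firm A's payoff strictly below Aggressive in every row: 2 < 6, 5 < 10.
So Aggressive is strictly dominated for Firm B.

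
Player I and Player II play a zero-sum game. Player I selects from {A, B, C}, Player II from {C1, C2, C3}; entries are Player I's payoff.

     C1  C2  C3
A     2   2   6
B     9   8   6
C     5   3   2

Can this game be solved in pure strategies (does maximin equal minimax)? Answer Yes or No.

Yes

Row minima: A → 2, B → 6, C → 2; maximin = 6.
Column maxima: C1 → 9, C2 → 8, C3 → 6; minimax = 6.
maximin = minimax = 6, so a saddle point exists.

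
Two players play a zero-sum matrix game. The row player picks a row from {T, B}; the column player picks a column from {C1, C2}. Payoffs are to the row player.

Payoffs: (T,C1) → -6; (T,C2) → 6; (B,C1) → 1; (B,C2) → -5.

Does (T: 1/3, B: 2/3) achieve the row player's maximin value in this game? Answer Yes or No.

Against C1 this mix gives (1/3)·(-6) + (2/3)·1 = -4/3.
Against C2 this mix gives (1/3)·6 + (2/3)·(-5) = -4/3.
All of the column player's active replies (C1, C2) yield -4/3, and no column does worse for the row player. The mix makes the column player indifferent and guarantees -4/3, so it is optimal.

Yes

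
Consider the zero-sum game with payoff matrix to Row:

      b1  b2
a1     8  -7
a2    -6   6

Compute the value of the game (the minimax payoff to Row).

2/9

Row minima: a1 → -7, a2 → -6; maximin = -6.
Column maxima: b1 → 8, b2 → 6; minimax = 6.
-6 ≠ 6, so there is no saddle point; optimal play is mixed.
Let Row play a1 with probability p. Expected payoff against b1: 8p + (-6)(1−p) = 14p − 6; against b2: (-7)p + 6(1−p) = −13p + 6.
Setting these equal: 14p − 6 = −13p + 6 ⇒ 27p = 12 ⇒ p = 4/9, and the value is (14)·(4/9) − 6 = 2/9.
For Column: with q = P(b1), equating a1's and a2's payoffs gives 15q − 7 = −12q + 6 ⇒ q = 13/27.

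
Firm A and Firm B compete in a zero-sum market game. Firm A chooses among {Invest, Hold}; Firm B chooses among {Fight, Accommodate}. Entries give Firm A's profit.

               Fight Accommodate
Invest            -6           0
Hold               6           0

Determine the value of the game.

Row minima: Invest → -6, Hold → 0; maximin = 0.
Column maxima: Fight → 6, Accommodate → 0; minimax = 0.
Since maximin = minimax = 0, there is a saddle point and the value is 0.

0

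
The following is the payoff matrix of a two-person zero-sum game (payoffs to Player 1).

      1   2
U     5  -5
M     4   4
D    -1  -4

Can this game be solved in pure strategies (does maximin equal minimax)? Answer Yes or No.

Yes

Row minima: U → -5, M → 4, D → -4; maximin = 4.
Column maxima: 1 → 5, 2 → 4; minimax = 4.
maximin = minimax = 4, so a saddle point exists.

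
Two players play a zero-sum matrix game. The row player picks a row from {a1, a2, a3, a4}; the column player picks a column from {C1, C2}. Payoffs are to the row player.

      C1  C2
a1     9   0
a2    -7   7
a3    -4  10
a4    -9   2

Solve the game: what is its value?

Row minima: a1 → 0, a2 → -7, a3 → -4, a4 → -9; maximin = 0.
Column maxima: C1 → 9, C2 → 10; minimax = 9.
0 ≠ 9, so there is no saddle point; optimal play is mixed.
a2 is strictly dominated by a3, so the row player never plays it.
a4 is strictly dominated by a3, so the row player never plays it.
On the remaining 2×2 (a1, a3 vs C1, C2):
Let the row player play a1 with probability p. Expected payoff against C1: 9p + (-4)(1−p) = 13p − 4; against C2: 0p + 10(1−p) = −10p + 10.
Setting these equal: 13p − 4 = −10p + 10 ⇒ 23p = 14 ⇒ p = 14/23, and the value is (13)·(14/23) − 4 = 90/23.
For the column player: with q = P(C1), equating a1's and a3's payoffs gives 9q = −14q + 10 ⇒ q = 10/23.

90/23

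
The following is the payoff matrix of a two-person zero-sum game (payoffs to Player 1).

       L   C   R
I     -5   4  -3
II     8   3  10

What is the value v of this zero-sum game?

47/14

Row minima: I → -5, II → 3; maximin = 3.
Column maxima: L → 8, C → 4, R → 10; minimax = 4.
3 ≠ 4, so there is no saddle point; optimal play is mixed.
R is strictly dominated by L (it gives Player 1 strictly more in every row), so Player 2 never plays it.
On the remaining 2×2 (I, II vs L, C):
Let Player 1 play I with probability p. Expected payoff against L: (-5)p + 8(1−p) = −13p + 8; against C: 4p + 3(1−p) = p + 3.
Setting these equal: −13p + 8 = p + 3 ⇒ −14p = -5 ⇒ p = 5/14, and the value is (-13)·(5/14) + 8 = 47/14.
For Player 2: with q = P(L), equating I's and II's payoffs gives −9q + 4 = 5q + 3 ⇒ q = 1/14.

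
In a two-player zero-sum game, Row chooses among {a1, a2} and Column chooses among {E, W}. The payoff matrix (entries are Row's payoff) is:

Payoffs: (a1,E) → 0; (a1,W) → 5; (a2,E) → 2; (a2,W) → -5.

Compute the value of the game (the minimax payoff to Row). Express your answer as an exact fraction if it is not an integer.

5/6

Row minima: a1 → 0, a2 → -5; maximin = 0.
Column maxima: E → 2, W → 5; minimax = 2.
0 ≠ 2, so there is no saddle point; optimal play is mixed.
Let Row play a1 with probability p. Expected payoff against E: 0p + 2(1−p) = −2p + 2; against W: 5p + (-5)(1−p) = 10p − 5.
Setting these equal: −2p + 2 = 10p − 5 ⇒ −12p = -7 ⇒ p = 7/12, and the value is (-2)·(7/12) + 2 = 5/6.
For Column: with q = P(E), equating a1's and a2's payoffs gives −5q + 5 = 7q − 5 ⇒ q = 5/6.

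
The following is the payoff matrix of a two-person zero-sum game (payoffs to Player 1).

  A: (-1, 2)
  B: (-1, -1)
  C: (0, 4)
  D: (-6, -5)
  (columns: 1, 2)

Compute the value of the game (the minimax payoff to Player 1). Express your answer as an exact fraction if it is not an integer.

0

Row minima: A → -1, B → -1, C → 0, D → -6; maximin = 0.
Column maxima: 1 → 0, 2 → 4; minimax = 0.
Since maximin = minimax = 0, there is a saddle point and the value is 0.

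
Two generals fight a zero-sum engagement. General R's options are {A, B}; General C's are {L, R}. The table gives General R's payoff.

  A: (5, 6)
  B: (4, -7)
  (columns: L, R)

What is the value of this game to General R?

5

Row minima: A → 5, B → -7; maximin = 5.
Column maxima: L → 5, R → 6; minimax = 5.
Since maximin = minimax = 5, there is a saddle point and the value is 5.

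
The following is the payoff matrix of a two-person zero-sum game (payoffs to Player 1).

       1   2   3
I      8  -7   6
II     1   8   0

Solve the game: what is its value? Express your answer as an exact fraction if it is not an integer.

16/7

Row minima: I → -7, II → 0; maximin = 0.
Column maxima: 1 → 8, 2 → 8, 3 → 6; minimax = 6.
0 ≠ 6, so there is no saddle point; optimal play is mixed.
1 is strictly dominated by 3 (it gives Player 1 strictly more in every row), so Player 2 never plays it.
On the remaining 2×2 (I, II vs 2, 3):
Let Player 1 play I with probability p. Expected payoff against 2: (-7)p + 8(1−p) = −15p + 8; against 3: 6p + 0(1−p) = 6p.
Setting these equal: −15p + 8 = 6p ⇒ −21p = -8 ⇒ p = 8/21, and the value is (-15)·(8/21) + 8 = 16/7.
For Player 2: with q = P(2), equating I's and II's payoffs gives −13q + 6 = 8q ⇒ q = 2/7.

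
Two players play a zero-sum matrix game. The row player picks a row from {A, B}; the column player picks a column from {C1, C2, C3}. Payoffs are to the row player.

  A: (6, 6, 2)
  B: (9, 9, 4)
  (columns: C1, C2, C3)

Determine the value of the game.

4

Row minima: A → 2, B → 4; maximin = 4.
Column maxima: C1 → 9, C2 → 9, C3 → 4; minimax = 4.
Since maximin = minimax = 4, there is a saddle point and the value is 4.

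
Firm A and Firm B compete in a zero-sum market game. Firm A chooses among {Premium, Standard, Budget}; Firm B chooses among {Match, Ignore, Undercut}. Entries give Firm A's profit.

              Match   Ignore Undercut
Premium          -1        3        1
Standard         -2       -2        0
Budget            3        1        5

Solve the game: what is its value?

5/3

Row minima: Premium → -1, Standard → -2, Budget → 1; maximin = 1.
Column maxima: Match → 3, Ignore → 3, Undercut → 5; minimax = 3.
1 ≠ 3, so there is no saddle point; optimal play is mixed.
Standard is strictly dominated by Premium, so Firm A never plays it.
Undercut is strictly dominated by Match (it gives Firm A strictly more in every row), so Firm B never plays it.
On the remaining 2×2 (Premium, Budget vs Match, Ignore):
Let Firm A play Premium with probability p. Expected payoff against Match: (-1)p + 3(1−p) = −4p + 3; against Ignore: 3p + 1(1−p) = 2p + 1.
Setting these equal: −4p + 3 = 2p + 1 ⇒ −6p = -2 ⇒ p = 1/3, and the value is (-4)·(1/3) + 3 = 5/3.
For Firm B: with q = P(Match), equating Premium's and Budget's payoffs gives −4q + 3 = 2q + 1 ⇒ q = 1/3.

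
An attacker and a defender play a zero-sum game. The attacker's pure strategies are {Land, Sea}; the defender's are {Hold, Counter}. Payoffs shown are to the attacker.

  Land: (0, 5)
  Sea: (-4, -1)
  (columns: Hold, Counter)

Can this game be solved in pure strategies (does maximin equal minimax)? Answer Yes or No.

Row minima: Land → 0, Sea → -4; maximin = 0.
Column maxima: Hold → 0, Counter → 5; minimax = 0.
maximin = minimax = 0, so a saddle point exists.

Yes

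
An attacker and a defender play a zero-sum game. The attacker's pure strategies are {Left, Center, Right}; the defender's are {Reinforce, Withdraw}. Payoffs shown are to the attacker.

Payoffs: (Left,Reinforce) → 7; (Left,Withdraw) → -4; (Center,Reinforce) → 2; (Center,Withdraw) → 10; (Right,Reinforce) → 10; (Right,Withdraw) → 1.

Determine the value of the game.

98/17

Row minima: Left → -4, Center → 2, Right → 1; maximin = 2.
Column maxima: Reinforce → 10, Withdraw → 10; minimax = 10.
2 ≠ 10, so there is no saddle point; optimal play is mixed.
Left is strictly dominated by Right, so the attacker never plays it.
On the remaining 2×2 (Center, Right vs Reinforce, Withdraw):
Let the attacker play Center with probability p. Expected payoff against Reinforce: 2p + 10(1−p) = −8p + 10; against Withdraw: 10p + 1(1−p) = 9p + 1.
Setting these equal: −8p + 10 = 9p + 1 ⇒ −17p = -9 ⇒ p = 9/17, and the value is (-8)·(9/17) + 10 = 98/17.
For the defender: with q = P(Reinforce), equating Center's and Right's payoffs gives −8q + 10 = 9q + 1 ⇒ q = 9/17.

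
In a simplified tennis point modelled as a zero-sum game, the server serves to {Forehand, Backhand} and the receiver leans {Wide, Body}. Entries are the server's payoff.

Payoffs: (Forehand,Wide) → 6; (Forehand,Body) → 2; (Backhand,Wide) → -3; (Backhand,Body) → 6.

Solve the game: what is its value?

42/13

Row minima: Forehand → 2, Backhand → -3; maximin = 2.
Column maxima: Wide → 6, Body → 6; minimax = 6.
2 ≠ 6, so there is no saddle point; optimal play is mixed.
Let the server play Forehand with probability p. Expected payoff against Wide: 6p + (-3)(1−p) = 9p − 3; against Body: 2p + 6(1−p) = −4p + 6.
Setting these equal: 9p − 3 = −4p + 6 ⇒ 13p = 9 ⇒ p = 9/13, and the value is (9)·(9/13) − 3 = 42/13.
For the receiver: with q = P(Wide), equating Forehand's and Backhand's payoffs gives 4q + 2 = −9q + 6 ⇒ q = 4/13.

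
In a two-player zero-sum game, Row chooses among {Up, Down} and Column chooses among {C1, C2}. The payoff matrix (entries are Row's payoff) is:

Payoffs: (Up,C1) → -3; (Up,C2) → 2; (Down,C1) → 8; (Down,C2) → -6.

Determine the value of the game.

-2/19

Row minima: Up → -3, Down → -6; maximin = -3.
Column maxima: C1 → 8, C2 → 2; minimax = 2.
-3 ≠ 2, so there is no saddle point; optimal play is mixed.
Let Row play Up with probability p. Expected payoff against C1: (-3)p + 8(1−p) = −11p + 8; against C2: 2p + (-6)(1−p) = 8p − 6.
Setting these equal: −11p + 8 = 8p − 6 ⇒ −19p = -14 ⇒ p = 14/19, and the value is (-11)·(14/19) + 8 = -2/19.
For Column: with q = P(C1), equating Up's and Down's payoffs gives −5q + 2 = 14q − 6 ⇒ q = 8/19.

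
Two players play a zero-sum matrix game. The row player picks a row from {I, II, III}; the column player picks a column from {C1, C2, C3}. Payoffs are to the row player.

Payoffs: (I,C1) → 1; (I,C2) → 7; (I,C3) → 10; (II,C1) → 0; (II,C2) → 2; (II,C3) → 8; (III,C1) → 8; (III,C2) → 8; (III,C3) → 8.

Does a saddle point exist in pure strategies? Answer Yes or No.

Row minima: I → 1, II → 0, III → 8; maximin = 8.
Column maxima: C1 → 8, C2 → 8, C3 → 10; minimax = 8.
maximin = minimax = 8, so a saddle point exists.

Yes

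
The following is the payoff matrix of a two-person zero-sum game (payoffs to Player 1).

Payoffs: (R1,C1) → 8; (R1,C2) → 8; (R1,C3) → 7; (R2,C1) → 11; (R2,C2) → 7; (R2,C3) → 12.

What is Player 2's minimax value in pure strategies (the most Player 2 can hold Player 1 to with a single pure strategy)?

Column maxima: C1 → 11, C2 → 8, C3 → 12.
The smallest of these is 8.

8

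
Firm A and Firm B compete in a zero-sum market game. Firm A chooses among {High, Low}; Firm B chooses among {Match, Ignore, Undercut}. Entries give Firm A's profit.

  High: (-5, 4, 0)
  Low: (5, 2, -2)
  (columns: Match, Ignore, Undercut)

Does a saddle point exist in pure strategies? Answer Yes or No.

Row minima: High → -5, Low → -2; maximin = -2.
Column maxima: Match → 5, Ignore → 4, Undercut → 0; minimax = 0.
-2 ≠ 0, so no pure-strategy equilibrium exists.

No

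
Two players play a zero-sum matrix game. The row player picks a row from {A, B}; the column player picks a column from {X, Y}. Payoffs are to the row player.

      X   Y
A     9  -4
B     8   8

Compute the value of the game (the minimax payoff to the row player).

Row minima: A → -4, B → 8; maximin = 8.
Column maxima: X → 9, Y → 8; minimax = 8.
Since maximin = minimax = 8, there is a saddle point and the value is 8.

8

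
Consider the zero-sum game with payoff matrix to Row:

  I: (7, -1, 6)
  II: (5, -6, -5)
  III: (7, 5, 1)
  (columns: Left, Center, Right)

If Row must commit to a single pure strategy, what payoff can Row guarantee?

Row minima: I → -1, II → -6, III → 1.
The best of these is 1.

1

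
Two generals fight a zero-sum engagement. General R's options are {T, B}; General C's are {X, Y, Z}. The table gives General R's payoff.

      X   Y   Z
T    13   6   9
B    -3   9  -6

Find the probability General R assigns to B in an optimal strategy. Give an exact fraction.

1/6

Row minima: T → 6, B → -6; maximin = 6.
Column maxima: X → 13, Y → 9, Z → 9; minimax = 9.
6 ≠ 9, so there is no saddle point; optimal play is mixed.
X is strictly dominated by Z (it gives General R strictly more in every row), so General C never plays it.
On the remaining 2×2 (T, B vs Y, Z):
Let General R play T with probability p. Expected payoff against Y: 6p + 9(1−p) = −3p + 9; against Z: 9p + (-6)(1−p) = 15p − 6.
Setting these equal: −3p + 9 = 15p − 6 ⇒ −18p = -15 ⇒ p = 5/6, and the value is (-3)·(5/6) + 9 = 13/2.
For General C: with q = P(Y), equating T's and B's payoffs gives −3q + 9 = 15q − 6 ⇒ q = 5/6.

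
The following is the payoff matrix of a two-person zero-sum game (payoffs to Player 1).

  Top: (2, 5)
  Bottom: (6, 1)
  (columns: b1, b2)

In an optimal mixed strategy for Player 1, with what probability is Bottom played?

Row minima: Top → 2, Bottom → 1; maximin = 2.
Column maxima: b1 → 6, b2 → 5; minimax = 5.
2 ≠ 5, so there is no saddle point; optimal play is mixed.
Let Player 1 play Top with probability p. Expected payoff against b1: 2p + 6(1−p) = −4p + 6; against b2: 5p + 1(1−p) = 4p + 1.
Setting these equal: −4p + 6 = 4p + 1 ⇒ −8p = -5 ⇒ p = 5/8, and the value is (-4)·(5/8) + 6 = 7/2.
For Player 2: with q = P(b1), equating Top's and Bottom's payoffs gives −3q + 5 = 5q + 1 ⇒ q = 1/2.

3/8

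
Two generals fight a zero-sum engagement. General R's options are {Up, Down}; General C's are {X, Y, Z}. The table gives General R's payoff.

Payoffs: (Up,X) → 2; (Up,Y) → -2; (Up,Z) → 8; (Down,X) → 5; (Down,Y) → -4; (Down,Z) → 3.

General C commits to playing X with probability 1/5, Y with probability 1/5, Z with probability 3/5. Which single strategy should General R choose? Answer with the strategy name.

Expected payoff of Up: (1/5)·2 + (1/5)·(-2) + (3/5)·8 = 24/5.
Expected payoff of Down: (1/5)·5 + (1/5)·(-4) + (3/5)·3 = 2.
The largest is 24/5, so General R's best response is Up.

Up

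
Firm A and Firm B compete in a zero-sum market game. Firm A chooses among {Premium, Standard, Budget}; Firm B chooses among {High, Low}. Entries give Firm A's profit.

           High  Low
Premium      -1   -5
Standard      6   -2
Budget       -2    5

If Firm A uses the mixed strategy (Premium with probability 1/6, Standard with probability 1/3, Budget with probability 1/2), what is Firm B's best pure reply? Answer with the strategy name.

If Firm B plays High, Firm A's expected payoff is (1/6)·(-1) + (1/3)·6 + (1/2)·(-2) = 5/6.
If Firm B plays Low, Firm A's expected payoff is (1/6)·(-5) + (1/3)·(-2) + (1/2)·5 = 1.
Firm B minimizes Firm A's payoff; the smallest is 5/6, so the best response is High.

High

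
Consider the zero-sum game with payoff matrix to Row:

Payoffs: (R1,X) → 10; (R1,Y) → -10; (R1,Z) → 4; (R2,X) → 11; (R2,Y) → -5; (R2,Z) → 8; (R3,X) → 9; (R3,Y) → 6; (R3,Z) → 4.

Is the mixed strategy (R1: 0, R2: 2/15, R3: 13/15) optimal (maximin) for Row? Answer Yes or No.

Against X this mix gives (2/15)·11 + (13/15)·9 = 139/15.
Against Y this mix gives (2/15)·(-5) + (13/15)·6 = 68/15.
Against Z this mix gives (2/15)·8 + (13/15)·4 = 68/15.
All of Column's active replies (Y, Z) yield 68/15, and no column does worse for Row. The mix makes Column indifferent and guarantees 68/15, so it is optimal.

Yes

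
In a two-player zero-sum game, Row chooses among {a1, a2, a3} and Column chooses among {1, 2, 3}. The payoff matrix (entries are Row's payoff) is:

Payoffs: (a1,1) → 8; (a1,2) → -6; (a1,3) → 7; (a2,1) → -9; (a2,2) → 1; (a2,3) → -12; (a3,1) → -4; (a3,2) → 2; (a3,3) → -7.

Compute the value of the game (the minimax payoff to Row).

Row minima: a1 → -6, a2 → -12, a3 → -7; maximin = -6.
Column maxima: 1 → 8, 2 → 2, 3 → 7; minimax = 2.
-6 ≠ 2, so there is no saddle point; optimal play is mixed.
a2 is strictly dominated by a3, so Row never plays it.
1 is strictly dominated by 3 (it gives Row strictly more in every row), so Column never plays it.
On the remaining 2×2 (a1, a3 vs 2, 3):
Let Row play a1 with probability p. Expected payoff against 2: (-6)p + 2(1−p) = −8p + 2; against 3: 7p + (-7)(1−p) = 14p − 7.
Setting these equal: −8p + 2 = 14p − 7 ⇒ −22p = -9 ⇒ p = 9/22, and the value is (-8)·(9/22) + 2 = -14/11.
For Column: with q = P(2), equating a1's and a3's payoffs gives −13q + 7 = 9q − 7 ⇒ q = 7/11.

-14/11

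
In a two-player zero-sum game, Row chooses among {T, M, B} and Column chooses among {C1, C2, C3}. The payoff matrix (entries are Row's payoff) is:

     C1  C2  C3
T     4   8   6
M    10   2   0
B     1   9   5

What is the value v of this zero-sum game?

Row minima: T → 4, M → 0, B → 1; maximin = 4.
Column maxima: C1 → 10, C2 → 9, C3 → 6; minimax = 6.
4 ≠ 6, so there is no saddle point; optimal play is mixed.
C2 is strictly dominated by C3 (it gives Row strictly more in every row), so Column never plays it.
With C2 eliminated, B is strictly dominated by T (T gives Row strictly more in every remaining column), so Row never plays it.
On the remaining 2×2 (T, M vs C1, C3):
Let Row play T with probability p. Expected payoff against C1: 4p + 10(1−p) = −6p + 10; against C3: 6p + 0(1−p) = 6p.
Setting these equal: −6p + 10 = 6p ⇒ −12p = -10 ⇒ p = 5/6, and the value is (-6)·(5/6) + 10 = 5.
For Column: with q = P(C1), equating T's and M's payoffs gives −2q + 6 = 10q ⇒ q = 1/2.

5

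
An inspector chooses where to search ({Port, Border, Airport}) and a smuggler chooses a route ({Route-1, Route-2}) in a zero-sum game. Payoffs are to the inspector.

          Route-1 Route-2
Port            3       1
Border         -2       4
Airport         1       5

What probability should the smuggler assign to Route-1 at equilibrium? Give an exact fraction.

2/3

Row minima: Port → 1, Border → -2, Airport → 1; maximin = 1.
Column maxima: Route-1 → 3, Route-2 → 5; minimax = 3.
1 ≠ 3, so there is no saddle point; optimal play is mixed.
Border is strictly dominated by Airport, so the inspector never plays it.
On the remaining 2×2 (Port, Airport vs Route-1, Route-2):
Let the inspector play Port with probability p. Expected payoff against Route-1: 3p + 1(1−p) = 2p + 1; against Route-2: 1p + 5(1−p) = −4p + 5.
Setting these equal: 2p + 1 = −4p + 5 ⇒ 6p = 4 ⇒ p = 2/3, and the value is (2)·(2/3) + 1 = 7/3.
For the smuggler: with q = P(Route-1), equating Port's and Airport's payoffs gives 2q + 1 = −4q + 5 ⇒ q = 2/3.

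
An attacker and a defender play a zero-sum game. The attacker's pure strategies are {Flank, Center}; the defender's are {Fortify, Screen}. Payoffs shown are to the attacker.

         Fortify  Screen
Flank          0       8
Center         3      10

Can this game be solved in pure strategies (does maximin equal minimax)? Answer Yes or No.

Row minima: Flank → 0, Center → 3; maximin = 3.
Column maxima: Fortify → 3, Screen → 10; minimax = 3.
maximin = minimax = 3, so a saddle point exists.

Yes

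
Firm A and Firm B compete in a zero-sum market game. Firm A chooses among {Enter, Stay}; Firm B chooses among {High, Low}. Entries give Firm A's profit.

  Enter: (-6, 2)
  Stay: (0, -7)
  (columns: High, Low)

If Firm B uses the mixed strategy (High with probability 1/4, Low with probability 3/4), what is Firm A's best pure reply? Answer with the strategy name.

Expected payoff of Enter: (1/4)·(-6) + (3/4)·2 = 0.
Expected payoff of Stay: (1/4)·0 + (3/4)·(-7) = -21/4.
The largest is 0, so Firm A's best response is Enter.

Enter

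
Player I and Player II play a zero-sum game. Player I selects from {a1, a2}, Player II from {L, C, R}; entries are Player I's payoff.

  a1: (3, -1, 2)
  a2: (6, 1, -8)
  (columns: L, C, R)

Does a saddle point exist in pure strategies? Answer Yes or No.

Row minima: a1 → -1, a2 → -8; maximin = -1.
Column maxima: L → 6, C → 1, R → 2; minimax = 1.
-1 ≠ 1, so no pure-strategy equilibrium exists.

No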